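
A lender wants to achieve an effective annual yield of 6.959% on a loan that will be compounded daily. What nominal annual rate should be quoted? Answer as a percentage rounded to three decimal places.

6.728%

(1 + r/365)^365 − 1 = 0.06959, so 1 + r/365 = 1.06959^(1/365).
r/365 = 0.000184, so r = 0.067282 = 6.728%.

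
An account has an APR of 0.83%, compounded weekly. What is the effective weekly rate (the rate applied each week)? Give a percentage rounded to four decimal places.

0.0160%

With a nominal annual rate compounded weekly, the periodic rate is the nominal rate divided by 52.
i = 0.0083 / 52 = 0.0001596 = 0.0160%.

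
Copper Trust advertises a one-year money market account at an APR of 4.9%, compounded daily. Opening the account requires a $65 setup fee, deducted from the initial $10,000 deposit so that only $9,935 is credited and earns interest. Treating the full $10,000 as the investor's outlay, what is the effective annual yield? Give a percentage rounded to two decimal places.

4.34%

Value after one year: 9,935 × (1 + 0.049/365)^365 = 9,935 × 1.050217 = $10,433.90.
Effective yield on the $10,000 outlay: 10,433.90 / 10,000 − 1 = 0.043390 = 4.34%.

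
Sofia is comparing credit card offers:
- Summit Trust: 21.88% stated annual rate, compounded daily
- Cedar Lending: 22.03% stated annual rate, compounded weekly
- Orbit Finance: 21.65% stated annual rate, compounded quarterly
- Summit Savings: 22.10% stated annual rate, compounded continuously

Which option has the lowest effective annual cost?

Orbit Finance

Summit Trust: (1 + 0.2188/365)^365 − 1 = 24.450%
Cedar Lending: (1 + 0.2203/52)^52 − 1 = 24.587%
Orbit Finance: (1 + 0.2165/4)^4 − 1 = 23.472%
Summit Savings: e^0.2210 − 1 = 24.732%
The lowest effective annual rate is Orbit Finance at 23.472%.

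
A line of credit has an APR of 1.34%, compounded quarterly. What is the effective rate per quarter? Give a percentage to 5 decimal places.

0.33500%

With a nominal annual rate compounded quarterly, the periodic rate is the nominal rate divided by 4.
i = 0.0134 / 4 = 0.0033500 = 0.33500%.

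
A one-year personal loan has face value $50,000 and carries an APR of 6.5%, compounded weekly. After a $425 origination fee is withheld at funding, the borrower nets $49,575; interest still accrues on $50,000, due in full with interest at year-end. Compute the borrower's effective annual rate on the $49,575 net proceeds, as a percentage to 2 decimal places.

7.63%

Amount owed after one year: 50,000 × (1 + 0.065/52)^52 = 50,000 × 1.067116 = $53,355.79.
Effective rate on net proceeds: 53,355.79 / 49,575 − 1 = 0.076264 = 7.63%.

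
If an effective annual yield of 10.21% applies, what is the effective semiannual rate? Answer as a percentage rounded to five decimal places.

The per-half-year rate i satisfies (1 + i)^2 = 1 + 0.1021.
i = 1.1021^(1/2) − 1 = 0.0498095 = 4.98095%.

4.98095%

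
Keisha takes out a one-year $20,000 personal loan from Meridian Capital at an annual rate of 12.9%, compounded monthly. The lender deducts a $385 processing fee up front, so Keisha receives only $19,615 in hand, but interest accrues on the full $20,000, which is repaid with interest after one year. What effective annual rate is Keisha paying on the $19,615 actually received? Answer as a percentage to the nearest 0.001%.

15.922%

Amount owed after one year: 20,000 × (1 + 0.129/12)^12 = 20,000 × 1.136907 = $22,738.14.
Effective rate on net proceeds: 22,738.14 / 19,615 − 1 = 0.159222 = 15.922%.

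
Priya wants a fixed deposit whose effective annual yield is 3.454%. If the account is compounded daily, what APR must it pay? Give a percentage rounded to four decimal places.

3.3958%

(1 + r/365)^365 − 1 = 0.03454, so 1 + r/365 = 1.03454^(1/365).
r/365 = 0.000093, so r = 0.033958 = 3.3958%.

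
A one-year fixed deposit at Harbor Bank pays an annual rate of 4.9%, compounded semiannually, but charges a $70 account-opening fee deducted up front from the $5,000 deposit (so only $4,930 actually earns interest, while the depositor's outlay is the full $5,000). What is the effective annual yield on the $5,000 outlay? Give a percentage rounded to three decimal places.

3.491%

Value after one year: 4,930 × (1 + 0.049/2)^2 = 4,930 × 1.049600 = $5,174.53.
Effective yield on the $5,000 outlay: 5,174.53 / 5,000 − 1 = 0.034906 = 3.491%.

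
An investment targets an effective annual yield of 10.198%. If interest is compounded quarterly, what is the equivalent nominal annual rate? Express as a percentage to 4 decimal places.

(1 + r/4)^4 − 1 = 0.10198, so 1 + r/4 = 1.10198^(1/4).
r/4 = 0.024574, so r = 0.098297 = 9.8297%.

9.8297%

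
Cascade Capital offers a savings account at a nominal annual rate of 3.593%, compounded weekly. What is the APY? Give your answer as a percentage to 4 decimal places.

EAR = (1 + 0.03593/52)^52 − 1.
= (1 + 0.000691)^52 − 1 = 1.036570 − 1 = 3.6570%.

3.6570%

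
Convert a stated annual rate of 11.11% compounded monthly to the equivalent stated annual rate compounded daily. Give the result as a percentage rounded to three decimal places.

EAR = (1 + 0.1111/12)^12 − 1 = 0.116936.
Solve (1 + r/365)^365 = 1.116936: r/365 = 1.116936^(1/365) − 1 = 0.000303, so r = 0.110606 = 11.061%.

11.061%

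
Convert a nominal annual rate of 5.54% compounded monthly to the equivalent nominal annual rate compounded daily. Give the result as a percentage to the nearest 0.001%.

EAR = (1 + 0.0554/12)^12 − 1 = 0.056829.
Solve (1 + r/365)^365 = 1.056829: r/365 = 1.056829^(1/365) − 1 = 0.000151, so r = 0.055277 = 5.528%.

5.528%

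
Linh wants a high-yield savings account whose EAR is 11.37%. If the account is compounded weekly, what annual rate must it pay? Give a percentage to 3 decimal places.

(1 + r/52)^52 − 1 = 0.1137, so 1 + r/52 = 1.1137^(1/52).
r/52 = 0.002073, so r = 0.107799 = 10.780%.

10.780%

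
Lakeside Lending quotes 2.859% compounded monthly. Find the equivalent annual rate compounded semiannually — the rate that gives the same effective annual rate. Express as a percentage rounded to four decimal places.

2.8761%

EAR = (1 + 0.02859/12)^12 − 1 = 0.028968.
Solve (1 + r/2)^2 = 1.028968: r/2 = 1.028968^(1/2) − 1 = 0.014380, so r = 0.028761 = 2.8761%.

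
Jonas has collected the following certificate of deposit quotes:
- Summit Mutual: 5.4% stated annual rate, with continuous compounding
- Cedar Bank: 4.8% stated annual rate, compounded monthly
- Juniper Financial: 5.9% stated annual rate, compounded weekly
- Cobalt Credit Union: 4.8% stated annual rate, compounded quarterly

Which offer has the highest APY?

Juniper Financial

Summit Mutual: e^0.054 − 1 = 5.548%
Cedar Bank: (1 + 0.048/12)^12 − 1 = 4.907%
Juniper Financial: (1 + 0.059/52)^52 − 1 = 6.074%
Cobalt Credit Union: (1 + 0.048/4)^4 − 1 = 4.887%
The highest effective annual rate is Juniper Financial at 6.074%.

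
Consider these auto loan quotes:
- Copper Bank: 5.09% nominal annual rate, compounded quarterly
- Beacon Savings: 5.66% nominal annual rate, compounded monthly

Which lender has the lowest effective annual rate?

Copper Bank: (1 + 0.0509/4)^4 − 1 = 5.188%
Beacon Savings: (1 + 0.0566/12)^12 − 1 = 5.809%
The lowest effective annual rate is Copper Bank at 5.188%.

Copper Bank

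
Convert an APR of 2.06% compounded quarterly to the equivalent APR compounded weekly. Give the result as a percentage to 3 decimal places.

2.055%

EAR = (1 + 0.0206/4)^4 − 1 = 0.020760.
Solve (1 + r/52)^52 = 1.020760: r/52 = 1.020760^(1/52) − 1 = 0.000395, so r = 0.020551 = 2.055%.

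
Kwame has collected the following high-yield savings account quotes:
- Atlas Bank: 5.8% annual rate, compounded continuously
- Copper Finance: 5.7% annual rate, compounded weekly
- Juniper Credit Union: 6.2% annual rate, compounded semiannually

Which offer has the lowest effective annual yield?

Atlas Bank: e^0.058 − 1 = 5.971%
Copper Finance: (1 + 0.057/52)^52 − 1 = 5.862%
Juniper Credit Union: (1 + 0.062/2)^2 − 1 = 6.296%
The lowest effective annual rate is Copper Finance at 5.862%.

Copper Finance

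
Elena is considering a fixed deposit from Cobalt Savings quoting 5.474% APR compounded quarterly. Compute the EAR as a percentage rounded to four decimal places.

5.5874%

EAR = (1 + 0.05474/4)^4 − 1.
= (1 + 0.013685)^4 − 1 = 1.055874 − 1 = 5.5874%.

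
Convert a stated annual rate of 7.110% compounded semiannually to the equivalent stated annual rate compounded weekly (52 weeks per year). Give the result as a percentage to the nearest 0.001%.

EAR = (1 + 0.07110/2)^2 − 1 = 0.072364.
Solve (1 + r/52)^52 = 1.072364: r/52 = 1.072364^(1/52) − 1 = 0.001344, so r = 0.069912 = 6.991%.

6.991%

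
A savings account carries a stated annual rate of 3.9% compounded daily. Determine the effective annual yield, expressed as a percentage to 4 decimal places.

3.9768%

EAR = (1 + 0.039/365)^365 − 1.
= 1.039768 − 1 = 3.9768%.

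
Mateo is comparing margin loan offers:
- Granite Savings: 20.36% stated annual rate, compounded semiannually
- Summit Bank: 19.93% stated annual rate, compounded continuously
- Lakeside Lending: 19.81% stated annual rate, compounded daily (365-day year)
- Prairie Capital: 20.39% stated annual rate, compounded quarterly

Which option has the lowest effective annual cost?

Granite Savings: (1 + 0.2036/2)^2 − 1 = 21.396%
Summit Bank: e^0.1993 − 1 = 22.055%
Lakeside Lending: (1 + 0.1981/365)^365 − 1 = 21.902%
Prairie Capital: (1 + 0.2039/4)^4 − 1 = 22.003%
The lowest effective annual rate is Granite Savings at 21.396%.

Granite Savings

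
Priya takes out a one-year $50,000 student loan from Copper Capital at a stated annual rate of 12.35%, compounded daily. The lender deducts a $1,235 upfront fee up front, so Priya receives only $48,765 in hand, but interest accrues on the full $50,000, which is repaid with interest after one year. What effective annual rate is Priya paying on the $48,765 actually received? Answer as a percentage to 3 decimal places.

Amount owed after one year: 50,000 × (1 + 0.1235/365)^365 = 50,000 × 1.131426 = $56,571.32.
Effective rate on net proceeds: 56,571.32 / 48,765 − 1 = 0.160080 = 16.008%.

16.008%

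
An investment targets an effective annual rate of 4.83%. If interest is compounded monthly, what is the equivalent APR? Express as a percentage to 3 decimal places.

(1 + r/12)^12 − 1 = 0.0483, so 1 + r/12 = 1.0483^(1/12).
r/12 = 0.003939, so r = 0.047263 = 4.726%.

4.726%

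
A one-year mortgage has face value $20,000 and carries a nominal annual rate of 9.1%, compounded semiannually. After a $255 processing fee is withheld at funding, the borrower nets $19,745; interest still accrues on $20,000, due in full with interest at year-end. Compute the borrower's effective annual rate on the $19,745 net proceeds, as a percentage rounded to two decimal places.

10.72%

Amount owed after one year: 20,000 × (1 + 0.091/2)^2 = 20,000 × 1.093070 = $21,861.41.
Effective rate on net proceeds: 21,861.41 / 19,745 − 1 = 0.107187 = 10.72%.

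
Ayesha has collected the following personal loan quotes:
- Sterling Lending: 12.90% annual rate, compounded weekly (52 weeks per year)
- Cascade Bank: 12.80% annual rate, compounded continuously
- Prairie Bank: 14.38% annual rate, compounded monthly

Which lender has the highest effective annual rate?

Sterling Lending: (1 + 0.1290/52)^52 − 1 = 13.751%
Cascade Bank: e^0.1280 − 1 = 13.655%
Prairie Bank: (1 + 0.1438/12)^12 − 1 = 15.367%
The highest effective annual rate is Prairie Bank at 15.367%.

Prairie Bank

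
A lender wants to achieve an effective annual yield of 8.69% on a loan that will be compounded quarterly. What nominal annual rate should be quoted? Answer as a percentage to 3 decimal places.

(1 + r/4)^4 − 1 = 0.0869, so 1 + r/4 = 1.0869^(1/4).
r/4 = 0.021051, so r = 0.084204 = 8.420%.

8.420%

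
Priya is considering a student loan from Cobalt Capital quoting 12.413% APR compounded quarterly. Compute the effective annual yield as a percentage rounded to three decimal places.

EAR = (1 + 0.12413/4)^4 − 1.
= 1.130029 − 1 = 13.003%.

13.003%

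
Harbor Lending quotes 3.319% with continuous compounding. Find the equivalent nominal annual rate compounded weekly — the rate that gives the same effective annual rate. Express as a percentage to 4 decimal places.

3.3201%

EAR under continuous compounding: e^0.03319 − 1 = 0.033747.
Solve (1 + r/52)^52 = 1.033747: r/52 = 1.033747^(1/52) − 1 = 0.000638, so r = 0.033201 = 3.3201%.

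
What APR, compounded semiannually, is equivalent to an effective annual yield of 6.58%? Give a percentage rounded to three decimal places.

(1 + r/2)^2 − 1 = 0.0658, so 1 + r/2 = 1.0658^(1/2).
r/2 = 0.032376, so r = 0.064752 = 6.475%.

6.475%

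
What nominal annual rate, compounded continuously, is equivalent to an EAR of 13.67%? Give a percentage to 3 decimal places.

12.813%

Continuous: nominal r satisfies e^r − 1 = 0.1367.
r = ln(1 + 0.1367) = ln(1.1367) = 0.128129 = 12.813%.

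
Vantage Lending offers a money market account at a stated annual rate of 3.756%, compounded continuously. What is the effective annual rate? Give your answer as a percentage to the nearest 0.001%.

3.827%

With continuous compounding, EAR = e^0.03756 − 1.
e^0.03756 = 1.038274, so EAR = 0.038274 = 3.827%.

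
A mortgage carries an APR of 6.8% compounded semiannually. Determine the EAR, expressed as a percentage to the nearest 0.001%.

EAR = (1 + 0.068/2)^2 − 1.
= 1.069156 − 1 = 6.916%.

6.916%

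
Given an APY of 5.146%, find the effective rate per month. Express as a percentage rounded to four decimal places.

0.4190%

The per-month rate i satisfies (1 + i)^12 = 1 + 0.05146.
i = 1.05146^(1/12) − 1 = 0.0041904 = 0.4190%.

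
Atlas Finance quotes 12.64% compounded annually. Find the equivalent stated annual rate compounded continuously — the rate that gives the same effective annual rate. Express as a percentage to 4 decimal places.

Compounded annually, EAR = nominal = 0.126400.
Equivalent continuous rate: r = ln(1 + 0.126400) = 0.119027 = 11.9027%.

11.9027%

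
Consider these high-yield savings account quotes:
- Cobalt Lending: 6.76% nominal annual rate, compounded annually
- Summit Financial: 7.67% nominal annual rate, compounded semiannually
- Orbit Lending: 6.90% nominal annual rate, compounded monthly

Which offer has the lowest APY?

Cobalt Lending: compounded annually, EAR = 6.760%
Summit Financial: (1 + 0.0767/2)^2 − 1 = 7.817%
Orbit Lending: (1 + 0.0690/12)^12 − 1 = 7.122%
The lowest effective annual rate is Cobalt Lending at 6.760%.

Cobalt Lending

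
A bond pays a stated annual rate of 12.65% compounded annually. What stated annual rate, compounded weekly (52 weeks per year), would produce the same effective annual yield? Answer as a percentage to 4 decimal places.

Compounded annually, EAR = nominal = 0.126500.
Solve (1 + r/52)^52 = 1.126500: r/52 = 1.126500^(1/52) − 1 = 0.002293, so r = 0.119252 = 11.9252%.

11.9252%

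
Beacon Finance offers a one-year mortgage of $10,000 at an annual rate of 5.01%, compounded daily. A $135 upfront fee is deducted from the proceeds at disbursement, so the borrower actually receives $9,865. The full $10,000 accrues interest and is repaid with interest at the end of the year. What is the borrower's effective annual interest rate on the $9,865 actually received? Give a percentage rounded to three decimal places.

6.576%

Amount owed after one year: 10,000 × (1 + 0.0501/365)^365 = 10,000 × 1.051373 = $10,513.73.
Effective rate on net proceeds: 10,513.73 / 9,865 − 1 = 0.065760 = 6.576%.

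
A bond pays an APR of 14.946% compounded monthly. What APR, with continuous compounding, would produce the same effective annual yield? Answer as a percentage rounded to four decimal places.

EAR = (1 + 0.14946/12)^12 − 1 = 0.160136.
Equivalent continuous rate: r = ln(1 + 0.160136) = 0.148537 = 14.8537%.

14.8537%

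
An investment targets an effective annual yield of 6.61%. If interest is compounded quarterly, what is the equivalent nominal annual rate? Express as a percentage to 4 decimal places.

(1 + r/4)^4 − 1 = 0.0661, so 1 + r/4 = 1.0661^(1/4).
r/4 = 0.016130, so r = 0.064522 = 6.4522%.

6.4522%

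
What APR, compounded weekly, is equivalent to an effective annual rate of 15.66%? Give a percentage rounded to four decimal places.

(1 + r/52)^52 − 1 = 0.1566, so 1 + r/52 = 1.1566^(1/52).
r/52 = 0.002802, so r = 0.145688 = 14.5688%.

14.5688%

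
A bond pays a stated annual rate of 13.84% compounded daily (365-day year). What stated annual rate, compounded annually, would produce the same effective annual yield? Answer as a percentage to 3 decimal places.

EAR = (1 + 0.1384/365)^365 − 1 = 0.148405.
Compounded annually, the equivalent nominal rate is the EAR itself: 14.840%.

14.840%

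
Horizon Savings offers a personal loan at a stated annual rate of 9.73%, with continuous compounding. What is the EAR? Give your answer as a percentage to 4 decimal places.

10.2191%

With continuous compounding, EAR = e^0.0973 − 1.
e^0.0973 = 1.102191, so EAR = 0.102191 = 10.2191%.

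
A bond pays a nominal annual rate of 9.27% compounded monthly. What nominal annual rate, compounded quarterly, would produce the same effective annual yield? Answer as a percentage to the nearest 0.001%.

EAR = (1 + 0.0927/12)^12 − 1 = 0.096742.
Solve (1 + r/4)^4 = 1.096742: r/4 = 1.096742^(1/4) − 1 = 0.023354, so r = 0.093418 = 9.342%.

9.342%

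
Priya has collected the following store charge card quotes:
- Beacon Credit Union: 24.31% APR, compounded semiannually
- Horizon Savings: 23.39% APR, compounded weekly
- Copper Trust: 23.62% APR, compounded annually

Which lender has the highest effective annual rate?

Horizon Savings

Beacon Credit Union: (1 + 0.2431/2)^2 − 1 = 25.787%
Horizon Savings: (1 + 0.2339/52)^52 − 1 = 26.286%
Copper Trust: compounded annually, EAR = 23.620%
The highest effective annual rate is Horizon Savings at 26.286%.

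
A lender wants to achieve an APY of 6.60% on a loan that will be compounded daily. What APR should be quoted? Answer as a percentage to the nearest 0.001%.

(1 + r/365)^365 − 1 = 0.0660, so 1 + r/365 = 1.0660^(1/365).
r/365 = 0.000175, so r = 0.063919 = 6.392%.

6.392%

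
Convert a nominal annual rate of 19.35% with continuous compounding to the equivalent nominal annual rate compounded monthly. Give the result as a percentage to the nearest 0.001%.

EAR under continuous compounding: e^0.1935 − 1 = 0.213489.
Solve (1 + r/12)^12 = 1.213489: r/12 = 1.213489^(1/12) − 1 = 0.016256, so r = 0.195069 = 19.507%.

19.507%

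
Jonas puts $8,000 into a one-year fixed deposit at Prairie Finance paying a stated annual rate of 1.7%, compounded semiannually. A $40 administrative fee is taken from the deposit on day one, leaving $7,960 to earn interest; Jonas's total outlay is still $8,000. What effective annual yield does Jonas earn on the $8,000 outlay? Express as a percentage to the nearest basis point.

Value after one year: 7,960 × (1 + 0.017/2)^2 = 7,960 × 1.017072 = $8,095.90.
Effective yield on the $8,000 outlay: 8,095.90 / 8,000 − 1 = 0.011987 = 1.20%.

1.20%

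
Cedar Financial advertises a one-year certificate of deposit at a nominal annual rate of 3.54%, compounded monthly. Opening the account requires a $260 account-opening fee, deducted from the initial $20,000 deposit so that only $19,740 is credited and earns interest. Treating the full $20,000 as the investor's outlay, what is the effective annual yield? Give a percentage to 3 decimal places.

2.251%

Value after one year: 19,740 × (1 + 0.0354/12)^12 = 19,740 × 1.035980 = $20,450.25.
Effective yield on the $20,000 outlay: 20,450.25 / 20,000 − 1 = 0.022512 = 2.251%.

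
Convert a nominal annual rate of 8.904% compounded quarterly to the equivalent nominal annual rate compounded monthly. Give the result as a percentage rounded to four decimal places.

EAR = (1 + 0.08904/4)^4 − 1 = 0.092057.
Solve (1 + r/12)^12 = 1.092057: r/12 = 1.092057^(1/12) − 1 = 0.007366, so r = 0.088387 = 8.8387%.

8.8387%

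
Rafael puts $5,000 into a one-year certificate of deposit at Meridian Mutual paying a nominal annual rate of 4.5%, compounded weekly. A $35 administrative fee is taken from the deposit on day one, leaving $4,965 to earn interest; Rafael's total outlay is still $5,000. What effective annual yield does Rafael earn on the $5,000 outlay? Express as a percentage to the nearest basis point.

Value after one year: 4,965 × (1 + 0.045/52)^52 = 4,965 × 1.046008 = $5,193.43.
Effective yield on the $5,000 outlay: 5,193.43 / 5,000 − 1 = 0.038685 = 3.87%.

3.87%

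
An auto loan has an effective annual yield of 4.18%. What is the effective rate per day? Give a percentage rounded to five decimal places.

The per-day rate i satisfies (1 + i)^365 = 1 + 0.0418.
i = 1.0418^(1/365) − 1 = 0.0001122 = 0.01122%.

0.01122%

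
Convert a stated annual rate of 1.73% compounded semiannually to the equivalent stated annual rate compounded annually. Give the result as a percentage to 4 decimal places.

EAR = (1 + 0.0173/2)^2 − 1 = 0.017375.
Compounded annually, the equivalent nominal rate is the EAR itself: 1.7375%.

1.7375%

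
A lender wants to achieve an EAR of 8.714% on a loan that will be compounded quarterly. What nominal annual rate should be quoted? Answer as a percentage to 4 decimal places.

(1 + r/4)^4 − 1 = 0.08714, so 1 + r/4 = 1.08714^(1/4).
r/4 = 0.021107, so r = 0.084429 = 8.4429%.

8.4429%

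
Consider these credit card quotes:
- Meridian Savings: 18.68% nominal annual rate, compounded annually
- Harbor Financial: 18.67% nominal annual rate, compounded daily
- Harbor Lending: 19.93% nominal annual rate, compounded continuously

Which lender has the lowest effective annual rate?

Meridian Savings: compounded annually, EAR = 18.680%
Harbor Financial: (1 + 0.1867/365)^365 − 1 = 20.521%
Harbor Lending: e^0.1993 − 1 = 22.055%
The lowest effective annual rate is Meridian Savings at 18.680%.

Meridian Savings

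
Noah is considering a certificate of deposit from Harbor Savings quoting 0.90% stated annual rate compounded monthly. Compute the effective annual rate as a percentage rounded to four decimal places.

0.9037%

EAR = (1 + 0.0090/12)^12 − 1.
= (1 + 0.000750)^12 − 1 = 1.009037 − 1 = 0.9037%.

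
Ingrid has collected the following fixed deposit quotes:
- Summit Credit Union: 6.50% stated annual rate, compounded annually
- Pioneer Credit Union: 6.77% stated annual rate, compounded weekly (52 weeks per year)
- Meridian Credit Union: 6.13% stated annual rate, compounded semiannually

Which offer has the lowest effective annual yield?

Meridian Credit Union

Summit Credit Union: compounded annually, EAR = 6.500%
Pioneer Credit Union: (1 + 0.0677/52)^52 − 1 = 7.000%
Meridian Credit Union: (1 + 0.0613/2)^2 − 1 = 6.224%
The lowest effective annual rate is Meridian Credit Union at 6.224%.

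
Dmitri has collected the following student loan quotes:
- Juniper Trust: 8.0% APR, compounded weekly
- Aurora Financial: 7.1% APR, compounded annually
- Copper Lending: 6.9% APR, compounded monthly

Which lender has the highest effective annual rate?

Juniper Trust: (1 + 0.080/52)^52 − 1 = 8.322%
Aurora Financial: compounded annually, EAR = 7.100%
Copper Lending: (1 + 0.069/12)^12 − 1 = 7.122%
The highest effective annual rate is Juniper Trust at 8.322%.

Juniper Trust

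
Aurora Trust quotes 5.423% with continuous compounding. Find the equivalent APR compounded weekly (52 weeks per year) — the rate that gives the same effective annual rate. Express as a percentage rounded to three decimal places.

5.426%

EAR under continuous compounding: e^0.05423 − 1 = 0.055727.
Solve (1 + r/52)^52 = 1.055727: r/52 = 1.055727^(1/52) − 1 = 0.001043, so r = 0.054258 = 5.426%.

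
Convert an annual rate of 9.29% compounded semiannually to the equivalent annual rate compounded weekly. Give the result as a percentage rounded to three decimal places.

EAR = (1 + 0.0929/2)^2 − 1 = 0.095058.
Solve (1 + r/52)^52 = 1.095058: r/52 = 1.095058^(1/52) − 1 = 0.001748, so r = 0.090886 = 9.089%.

9.089%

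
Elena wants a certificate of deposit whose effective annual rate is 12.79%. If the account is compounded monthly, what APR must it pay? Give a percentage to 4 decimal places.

12.0963%

(1 + r/12)^12 − 1 = 0.1279, so 1 + r/12 = 1.1279^(1/12).
r/12 = 0.010080, so r = 0.120963 = 12.0963%.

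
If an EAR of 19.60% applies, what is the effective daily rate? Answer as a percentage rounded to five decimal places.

The per-day rate i satisfies (1 + i)^365 = 1 + 0.1960.
i = 1.1960^(1/365) − 1 = 0.0004905 = 0.04905%.

0.04905%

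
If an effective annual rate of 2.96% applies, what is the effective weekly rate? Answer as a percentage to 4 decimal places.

The per-week rate i satisfies (1 + i)^52 = 1 + 0.0296.
i = 1.0296^(1/52) − 1 = 0.0005611 = 0.0561%.

0.0561%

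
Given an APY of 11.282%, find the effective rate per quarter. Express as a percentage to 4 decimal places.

The per-quarter rate i satisfies (1 + i)^4 = 1 + 0.11282.
i = 1.11282^(1/4) − 1 = 0.0270846 = 2.7085%.

2.7085%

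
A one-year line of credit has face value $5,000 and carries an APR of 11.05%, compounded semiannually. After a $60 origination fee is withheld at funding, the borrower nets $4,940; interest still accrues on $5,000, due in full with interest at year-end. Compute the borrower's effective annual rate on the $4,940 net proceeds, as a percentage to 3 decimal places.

Amount owed after one year: 5,000 × (1 + 0.1105/2)^2 = 5,000 × 1.113553 = $5,567.76.
Effective rate on net proceeds: 5,567.76 / 4,940 − 1 = 0.127077 = 12.708%.

12.708%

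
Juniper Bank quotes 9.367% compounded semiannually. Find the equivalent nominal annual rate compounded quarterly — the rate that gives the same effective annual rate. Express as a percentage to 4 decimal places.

9.2598%

EAR = (1 + 0.09367/2)^2 − 1 = 0.095864.
Solve (1 + r/4)^4 = 1.095864: r/4 = 1.095864^(1/4) − 1 = 0.023150, so r = 0.092598 = 9.2598%.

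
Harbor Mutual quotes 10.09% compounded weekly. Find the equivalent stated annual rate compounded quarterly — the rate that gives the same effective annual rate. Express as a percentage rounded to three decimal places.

EAR = (1 + 0.1009/52)^52 − 1 = 0.106058.
Solve (1 + r/4)^4 = 1.106058: r/4 = 1.106058^(1/4) − 1 = 0.025521, so r = 0.102083 = 10.208%.

10.208%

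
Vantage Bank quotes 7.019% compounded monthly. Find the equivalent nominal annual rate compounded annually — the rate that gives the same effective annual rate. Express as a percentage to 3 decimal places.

7.249%

EAR = (1 + 0.07019/12)^12 − 1 = 0.072493.
Compounded annually, the equivalent nominal rate is the EAR itself: 7.249%.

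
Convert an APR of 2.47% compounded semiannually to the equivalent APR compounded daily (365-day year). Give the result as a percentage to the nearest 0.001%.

2.455%

EAR = (1 + 0.0247/2)^2 − 1 = 0.024853.
Solve (1 + r/365)^365 = 1.024853: r/365 = 1.024853^(1/365) − 1 = 0.000067, so r = 0.024550 = 2.455%.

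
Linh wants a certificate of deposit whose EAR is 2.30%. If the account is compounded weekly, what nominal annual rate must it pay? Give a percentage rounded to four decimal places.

2.2744%

(1 + r/52)^52 − 1 = 0.0230, so 1 + r/52 = 1.0230^(1/52).
r/52 = 0.000437, so r = 0.022744 = 2.2744%.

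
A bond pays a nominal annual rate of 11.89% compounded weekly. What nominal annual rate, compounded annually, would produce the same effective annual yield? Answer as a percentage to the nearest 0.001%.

EAR = (1 + 0.1189/52)^52 − 1 = 0.126104.
Compounded annually, the equivalent nominal rate is the EAR itself: 12.610%.

12.610%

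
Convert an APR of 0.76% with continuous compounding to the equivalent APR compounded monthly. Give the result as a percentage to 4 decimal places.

0.7602%

EAR under continuous compounding: e^0.0076 − 1 = 0.007629.
Solve (1 + r/12)^12 = 1.007629: r/12 = 1.007629^(1/12) − 1 = 0.000634, so r = 0.007602 = 0.7602%.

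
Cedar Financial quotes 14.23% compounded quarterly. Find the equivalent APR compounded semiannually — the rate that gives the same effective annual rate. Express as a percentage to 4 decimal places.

EAR = (1 + 0.1423/4)^4 − 1 = 0.150075.
Solve (1 + r/2)^2 = 1.150075: r/2 = 1.150075^(1/2) − 1 = 0.072416, so r = 0.144831 = 14.4831%.

14.4831%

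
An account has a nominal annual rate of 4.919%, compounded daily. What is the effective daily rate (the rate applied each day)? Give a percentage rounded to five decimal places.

0.01348%

With a nominal annual rate compounded daily, the periodic rate is the nominal rate divided by 365.
i = 0.04919 / 365 = 0.0001348 = 0.01348%.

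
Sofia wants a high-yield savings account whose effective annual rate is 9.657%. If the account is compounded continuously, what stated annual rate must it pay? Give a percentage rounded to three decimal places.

9.219%

Continuous: nominal r satisfies e^r − 1 = 0.09657.
r = ln(1 + 0.09657) = ln(1.09657) = 0.092187 = 9.219%.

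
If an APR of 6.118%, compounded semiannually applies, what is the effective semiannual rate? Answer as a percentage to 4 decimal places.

3.0590%

With a nominal annual rate compounded semiannually, the periodic rate is the nominal rate divided by 2.
i = 0.06118 / 2 = 0.0305900 = 3.0590%.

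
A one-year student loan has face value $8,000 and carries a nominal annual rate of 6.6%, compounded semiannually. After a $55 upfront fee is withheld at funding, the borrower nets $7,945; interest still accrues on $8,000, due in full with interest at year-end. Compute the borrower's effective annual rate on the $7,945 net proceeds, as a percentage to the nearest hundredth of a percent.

Amount owed after one year: 8,000 × (1 + 0.066/2)^2 = 8,000 × 1.067089 = $8,536.71.
Effective rate on net proceeds: 8,536.71 / 7,945 − 1 = 0.074476 = 7.45%.

7.45%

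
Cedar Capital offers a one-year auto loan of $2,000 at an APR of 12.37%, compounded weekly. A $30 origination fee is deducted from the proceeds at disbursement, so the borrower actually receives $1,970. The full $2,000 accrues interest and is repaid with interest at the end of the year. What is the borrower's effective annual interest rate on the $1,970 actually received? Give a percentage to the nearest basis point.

14.87%

Amount owed after one year: 2,000 × (1 + 0.1237/52)^52 = 2,000 × 1.131510 = $2,263.02.
Effective rate on net proceeds: 2,263.02 / 1,970 − 1 = 0.148741 = 14.87%.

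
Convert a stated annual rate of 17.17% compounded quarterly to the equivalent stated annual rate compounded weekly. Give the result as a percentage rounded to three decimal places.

16.839%

EAR = (1 + 0.1717/4)^4 − 1 = 0.183075.
Solve (1 + r/52)^52 = 1.183075: r/52 = 1.183075^(1/52) − 1 = 0.003238, so r = 0.168389 = 16.839%.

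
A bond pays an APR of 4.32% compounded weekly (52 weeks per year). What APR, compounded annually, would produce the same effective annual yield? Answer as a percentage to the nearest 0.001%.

EAR = (1 + 0.0432/52)^52 − 1 = 0.044128.
Compounded annually, the equivalent nominal rate is the EAR itself: 4.413%.

4.413%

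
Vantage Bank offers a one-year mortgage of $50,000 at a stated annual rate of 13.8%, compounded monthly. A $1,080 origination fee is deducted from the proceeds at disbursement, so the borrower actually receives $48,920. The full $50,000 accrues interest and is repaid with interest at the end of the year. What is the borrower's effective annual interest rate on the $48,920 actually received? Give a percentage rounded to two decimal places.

Amount owed after one year: 50,000 × (1 + 0.138/12)^12 = 50,000 × 1.147072 = $57,353.60.
Effective rate on net proceeds: 57,353.60 / 48,920 − 1 = 0.172396 = 17.24%.

17.24%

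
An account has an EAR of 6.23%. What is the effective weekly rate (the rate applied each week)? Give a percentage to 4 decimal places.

0.1163%

The per-week rate i satisfies (1 + i)^52 = 1 + 0.0623.
i = 1.0623^(1/52) − 1 = 0.0011629 = 0.1163%.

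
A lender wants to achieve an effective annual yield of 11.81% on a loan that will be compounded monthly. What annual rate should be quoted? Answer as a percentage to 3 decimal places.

11.215%

(1 + r/12)^12 − 1 = 0.1181, so 1 + r/12 = 1.1181^(1/12).
r/12 = 0.009346, so r = 0.112152 = 11.215%.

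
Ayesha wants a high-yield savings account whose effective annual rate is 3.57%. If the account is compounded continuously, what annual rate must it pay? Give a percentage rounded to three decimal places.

3.508%

Continuous: nominal r satisfies e^r − 1 = 0.0357.
r = ln(1 + 0.0357) = ln(1.0357) = 0.035078 = 3.508%.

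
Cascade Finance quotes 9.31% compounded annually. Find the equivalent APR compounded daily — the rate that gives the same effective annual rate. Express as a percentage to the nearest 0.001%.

8.903%

Compounded annually, EAR = nominal = 0.093100.
Solve (1 + r/365)^365 = 1.093100: r/365 = 1.093100^(1/365) − 1 = 0.000244, so r = 0.089029 = 8.903%.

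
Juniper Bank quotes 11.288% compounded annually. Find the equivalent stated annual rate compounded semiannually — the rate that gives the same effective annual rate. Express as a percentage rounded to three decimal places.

Compounded annually, EAR = nominal = 0.112880.
Solve (1 + r/2)^2 = 1.112880: r/2 = 1.112880^(1/2) − 1 = 0.054931, so r = 0.109863 = 10.986%.

10.986%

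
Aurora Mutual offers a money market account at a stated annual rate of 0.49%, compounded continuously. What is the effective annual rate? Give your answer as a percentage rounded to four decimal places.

0.4912%

With continuous compounding, EAR = e^0.0049 − 1.
e^0.0049 = 1.004912, so EAR = 0.004912 = 0.4912%.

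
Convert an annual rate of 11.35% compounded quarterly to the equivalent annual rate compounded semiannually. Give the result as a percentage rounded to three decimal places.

EAR = (1 + 0.1135/4)^4 − 1 = 0.118423.
Solve (1 + r/2)^2 = 1.118423: r/2 = 1.118423^(1/2) − 1 = 0.057555, so r = 0.115110 = 11.511%.

11.511%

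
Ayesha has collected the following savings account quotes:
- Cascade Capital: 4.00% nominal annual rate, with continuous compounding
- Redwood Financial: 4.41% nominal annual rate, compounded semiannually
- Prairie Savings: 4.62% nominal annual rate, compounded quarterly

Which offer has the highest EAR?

Cascade Capital: e^0.0400 − 1 = 4.081%
Redwood Financial: (1 + 0.0441/2)^2 − 1 = 4.459%
Prairie Savings: (1 + 0.0462/4)^4 − 1 = 4.701%
The highest effective annual rate is Prairie Savings at 4.701%.

Prairie Savings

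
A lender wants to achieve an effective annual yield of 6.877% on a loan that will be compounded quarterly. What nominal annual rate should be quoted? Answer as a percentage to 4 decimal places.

6.7064%

(1 + r/4)^4 − 1 = 0.06877, so 1 + r/4 = 1.06877^(1/4).
r/4 = 0.016766, so r = 0.067064 = 6.7064%.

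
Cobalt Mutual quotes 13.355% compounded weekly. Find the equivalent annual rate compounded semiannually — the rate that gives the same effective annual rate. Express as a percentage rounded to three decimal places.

13.793%

EAR = (1 + 0.13355/52)^52 − 1 = 0.142683.
Solve (1 + r/2)^2 = 1.142683: r/2 = 1.142683^(1/2) − 1 = 0.068963, so r = 0.137927 = 13.793%.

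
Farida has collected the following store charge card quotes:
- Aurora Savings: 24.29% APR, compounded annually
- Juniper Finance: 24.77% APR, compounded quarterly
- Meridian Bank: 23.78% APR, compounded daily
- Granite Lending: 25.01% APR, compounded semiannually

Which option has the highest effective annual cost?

Juniper Finance

Aurora Savings: compounded annually, EAR = 24.290%
Juniper Finance: (1 + 0.2477/4)^4 − 1 = 27.167%
Meridian Bank: (1 + 0.2378/365)^365 − 1 = 26.836%
Granite Lending: (1 + 0.2501/2)^2 − 1 = 26.574%
The highest effective annual rate is Juniper Finance at 27.167%.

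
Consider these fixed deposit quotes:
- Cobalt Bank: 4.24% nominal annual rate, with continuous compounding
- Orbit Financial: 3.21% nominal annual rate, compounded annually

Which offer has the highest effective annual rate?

Cobalt Bank: e^0.0424 − 1 = 4.331%
Orbit Financial: compounded annually, EAR = 3.210%
The highest effective annual rate is Cobalt Bank at 4.331%.

Cobalt Bank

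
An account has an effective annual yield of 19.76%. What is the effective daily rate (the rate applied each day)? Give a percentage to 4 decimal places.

0.0494%

The per-day rate i satisfies (1 + i)^365 = 1 + 0.1976.
i = 1.1976^(1/365) − 1 = 0.0004941 = 0.0494%.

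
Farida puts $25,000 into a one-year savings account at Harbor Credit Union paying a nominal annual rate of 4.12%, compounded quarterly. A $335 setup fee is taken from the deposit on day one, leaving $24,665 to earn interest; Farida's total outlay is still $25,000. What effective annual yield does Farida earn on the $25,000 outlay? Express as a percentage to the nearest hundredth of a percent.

Value after one year: 24,665 × (1 + 0.0412/4)^4 = 24,665 × 1.041841 = $25,697.01.
Effective yield on the $25,000 outlay: 25,697.01 / 25,000 − 1 = 0.027880 = 2.79%.

2.79%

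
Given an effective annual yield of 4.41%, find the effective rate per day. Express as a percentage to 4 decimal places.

0.0118%

The per-day rate i satisfies (1 + i)^365 = 1 + 0.0441.
i = 1.0441^(1/365) − 1 = 0.0001182 = 0.0118%.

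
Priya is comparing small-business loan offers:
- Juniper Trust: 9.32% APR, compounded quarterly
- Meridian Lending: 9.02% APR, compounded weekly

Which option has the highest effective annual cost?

Juniper Trust: (1 + 0.0932/4)^4 − 1 = 9.651%
Meridian Lending: (1 + 0.0902/52)^52 − 1 = 9.431%
The highest effective annual rate is Juniper Trust at 9.651%.

Juniper Trust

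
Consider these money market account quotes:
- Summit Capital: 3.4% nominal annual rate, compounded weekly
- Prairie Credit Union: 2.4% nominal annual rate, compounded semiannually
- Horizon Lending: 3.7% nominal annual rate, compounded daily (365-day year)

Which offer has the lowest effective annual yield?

Prairie Credit Union

Summit Capital: (1 + 0.034/52)^52 − 1 = 3.457%
Prairie Credit Union: (1 + 0.024/2)^2 − 1 = 2.414%
Horizon Lending: (1 + 0.037/365)^365 − 1 = 3.769%
The lowest effective annual rate is Prairie Credit Union at 2.414%.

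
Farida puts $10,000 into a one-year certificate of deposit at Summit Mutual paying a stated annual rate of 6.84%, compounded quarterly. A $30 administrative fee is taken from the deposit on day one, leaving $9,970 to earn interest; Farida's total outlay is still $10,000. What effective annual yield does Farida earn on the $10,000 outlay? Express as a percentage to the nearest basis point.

Value after one year: 9,970 × (1 + 0.0684/4)^4 = 9,970 × 1.070175 = $10,669.64.
Effective yield on the $10,000 outlay: 10,669.64 / 10,000 − 1 = 0.066964 = 6.70%.

6.70%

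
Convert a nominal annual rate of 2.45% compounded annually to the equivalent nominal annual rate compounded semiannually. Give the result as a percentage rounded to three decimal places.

2.435%

Compounded annually, EAR = nominal = 0.024500.
Solve (1 + r/2)^2 = 1.024500: r/2 = 1.024500^(1/2) − 1 = 0.012176, so r = 0.024352 = 2.435%.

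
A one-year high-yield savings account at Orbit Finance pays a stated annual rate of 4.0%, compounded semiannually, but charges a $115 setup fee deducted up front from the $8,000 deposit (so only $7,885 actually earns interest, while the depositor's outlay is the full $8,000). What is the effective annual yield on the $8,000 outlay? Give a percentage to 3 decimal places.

Value after one year: 7,885 × (1 + 0.040/2)^2 = 7,885 × 1.040400 = $8,203.55.
Effective yield on the $8,000 outlay: 8,203.55 / 8,000 − 1 = 0.025444 = 2.544%.

2.544%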